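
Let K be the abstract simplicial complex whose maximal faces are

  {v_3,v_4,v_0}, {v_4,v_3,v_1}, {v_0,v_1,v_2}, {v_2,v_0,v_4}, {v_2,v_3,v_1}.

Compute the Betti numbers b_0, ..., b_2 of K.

We work with the vertex ordering v_0 < v_1 < v_2 < v_3 < v_4. The simplices of K, each written with vertices in increasing order, are:

  0-simplices (5): [v_0], [v_1], [v_2], [v_3], [v_4]
  1-simplices (10): [v_0,v_1], [v_0,v_2], [v_0,v_3], [v_0,v_4], [v_1,v_2], [v_1,v_3], [v_1,v_4], [v_2,v_3], [v_2,v_4], [v_3,v_4]
  2-simplices (5): [v_0,v_1,v_2], [v_0,v_2,v_4], [v_0,v_3,v_4], [v_1,v_2,v_3], [v_1,v_3,v_4]

so the chain groups are C_0 ≅ Z^5, C_1 ≅ Z^10, C_2 ≅ Z^5.

∂_1: C_1 → C_0 maps an edge to its endpoints' difference, ∂[p,q] = q − p.
As a 5×10 matrix over Z this has rank 4, with invariant factors (1,1,1,1).

The boundary map ∂_2: C_2 → C_1 acts by ∂[p,q,r] = [q,r] − [p,r] + [p,q]. For instance
  ∂[v_0,v_1,v_2] = [v_1,v_2] − [v_0,v_2] + [v_0,v_1],
  ∂[v_0,v_2,v_4] = [v_2,v_4] − [v_0,v_4] + [v_0,v_2].
The resulting 10×5 matrix has rank 5, and its Smith normal form has invariant factors (1,1,1,1,1).

Reading off H_k = ker ∂_k / im ∂_{k+1}:

  H_0: rank C_0 − rank ∂_1 = 5 − 4 = 1, and the invariant factors of ∂_1 are all 1, so H_0 = Z.
  H_1: rank ker ∂_1 − rank ∂_2 = (10 − 4) − 5 = 1, and the invariant factors of ∂_2 are all 1, so H_1 = Z.
  H_2: rank ker ∂_2 − rank ∂_3 = (5 − 5) − 0 = 0, and there is no ∂_3, so H_2 = 0.

As a check, the Euler characteristic is 5 − 10 + 5 = 0, which agrees with 1 − 1 + 0 = 0.
(K is a triangulation of the Möbius band.)

Hence the Betti numbers are b_0 = 1, b_1 = 1, b_2 = 0.

b_0 = 1, b_1 = 1, b_2 = 0.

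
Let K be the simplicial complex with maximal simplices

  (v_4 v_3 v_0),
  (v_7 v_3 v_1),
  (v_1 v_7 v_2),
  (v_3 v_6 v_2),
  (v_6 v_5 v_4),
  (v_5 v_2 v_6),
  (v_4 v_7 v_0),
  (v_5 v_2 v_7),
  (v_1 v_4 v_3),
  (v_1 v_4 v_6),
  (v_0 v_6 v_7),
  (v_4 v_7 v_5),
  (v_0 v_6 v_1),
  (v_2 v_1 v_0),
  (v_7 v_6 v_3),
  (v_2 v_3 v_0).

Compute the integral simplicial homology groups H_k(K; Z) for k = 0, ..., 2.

H_0 ≅ Z,  H_1 ≅ Z^2,  H_2 ≅ Z.

Fix the vertex order v_0 < v_1 < v_2 < v_3 < v_4 < v_5 < v_6 < v_7 and write every simplex with vertices in increasing order. Then dim K = 2 and the simplices of K are:

  0-simplices (8): [v_0], [v_1], [v_2], [v_3], [v_4], [v_5], [v_6], [v_7]
  1-simplices (24): (24 of them)
  2-simplices (16): (16 of them)

Hence C_0 ≅ Z^8, C_1 ≅ Z^24, C_2 ≅ Z^16.

Boundary ∂_1: C_1 → C_0 sends each edge [p,q] (with p < q) to q − p. For instance
  ∂[v_2,v_6] = [v_6] − [v_2].
This gives a 8×24 integer matrix of rank 7; reducing to Smith normal form yields diagonal entries (1,1,1,1,1,1,1).

The boundary map ∂_2: C_2 → C_1 sends each 2-simplex [p,q,r] to [q,r] − [p,r] + [p,q]. For instance
  ∂[v_2,v_5,v_6] = [v_5,v_6] − [v_2,v_6] + [v_2,v_5],
  ∂[v_0,v_4,v_7] = [v_4,v_7] − [v_0,v_7] + [v_0,v_4].
As a 24×16 matrix over Z this has rank 15, with invariant factors (1,1,1,1,1,1,1,1,1,1,1,1,1,1,1).

Now H_k = ker ∂_k / im ∂_{k+1}, so:

  H_0: rank C_0 − rank ∂_1 = 8 − 7 = 1, and the invariant factors of ∂_1 are all 1, so H_0 ≅ Z.
  H_1: rank ker ∂_1 − rank ∂_2 = (24 − 7) − 15 = 2, and the invariant factors of ∂_2 are all 1, so H_1 ≅ Z^2.
  H_2: rank ker ∂_2 − rank ∂_3 = (16 − 15) − 0 = 1, and there is no ∂_3, so H_2 ≅ Z.

As a check, the Euler characteristic is 8 − 24 + 16 = 0, which agrees with 1 − 2 + 1 = 0.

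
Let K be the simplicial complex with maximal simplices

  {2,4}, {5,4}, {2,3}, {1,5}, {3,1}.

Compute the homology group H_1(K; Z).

H_1 = Z.

Take the total order 1 < 2 < 3 < 4 < 5 on the vertex set. Then K (dimension 1) consists of the simplices:

  0-simplices (5): [1], [2], [3], [4], [5]
  1-simplices (5): [1,3], [1,5], [2,3], [2,4], [4,5]

so the chain groups are C_0 ≅ Z^5, C_1 ≅ Z^5.

The boundary map ∂_1: C_1 → C_0 is given by ∂[p,q] = [q] − [p]. For instance
  ∂[2,3] = [3] − [2].
This gives a 5×5 integer matrix of rank 4; reducing to Smith normal form yields diagonal entries (1,1,1,1).

Reading off H_k = ker ∂_k / im ∂_{k+1}:

  H_1: rank ker ∂_1 − rank ∂_2 = (5 − 4) − 0 = 1, and there is no ∂_2, so H_1 = Z.

(K is a triangulation of the circle S^1.)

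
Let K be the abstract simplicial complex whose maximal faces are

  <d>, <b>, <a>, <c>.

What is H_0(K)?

Order the vertices as a < b < c < d. Listing each simplex with vertices in this order, K has dimension 0 with simplices:

  0-simplices (4): a, b, c, d

giving chain groups C_0 ≅ Z^4.

Computing H_k = (kernel of ∂_k) / (image of ∂_{k+1}):

  H_0: rank C_0 − rank ∂_1 = 4 − 0 = 4, and there is no ∂_1, so H_0 = Z^4.

(K is a triangulation of a set of 4 points.)

H_0 ≅ Z^4.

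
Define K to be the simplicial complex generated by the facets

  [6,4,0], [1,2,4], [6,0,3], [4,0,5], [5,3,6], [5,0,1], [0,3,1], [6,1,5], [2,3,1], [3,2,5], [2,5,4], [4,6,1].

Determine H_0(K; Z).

H_0 ≅ Z.

Take the total order 0 < 1 < 2 < 3 < 4 < 5 < 6 on the vertex set. Then K (dimension 2) consists of the simplices:

  0-simplices (7): [0], [1], [2], [3], [4], [5], [6]
  1-simplices (18): [0,1], [0,3], [0,4], [0,5], [0,6], [1,2], [1,3], [1,4], [1,5], [1,6], [2,3], [2,4], [2,5], [3,5], [3,6], [4,5], [4,6], [5,6]
  2-simplices (12): [0,1,3], [0,1,5], [0,3,6], [0,4,5], [0,4,6], [1,2,3], [1,2,4], [1,4,6], [1,5,6], [2,3,5], [2,4,5], [3,5,6]

Hence C_0 ≅ Z^7, C_1 ≅ Z^18, C_2 ≅ Z^12.

∂_1: C_1 → C_0 maps an edge to its endpoints' difference, ∂[p,q] = q − p. For instance
  ∂[1,2] = [2] − [1].
This gives a 7×18 integer matrix of rank 6; reducing to Smith normal form yields diagonal entries (1,1,1,1,1,1).

The boundary map ∂_2: C_2 → C_1 acts by ∂[p,q,r] = [q,r] − [p,r] + [p,q]. For instance
  ∂[0,1,5] = [1,5] − [0,5] + [0,1],
  ∂[1,2,4] = [2,4] − [1,4] + [1,2].
As a 18×12 matrix over Z this has rank 12, with invariant factors (1,1,1,1,1,1,1,1,1,1,1,2).

Now H_k = ker ∂_k / im ∂_{k+1}, so:

  H_0: rank C_0 − rank ∂_1 = 7 − 6 = 1, and the invariant factors of ∂_1 are all 1, so H_0 = Z.

(K is a triangulation of the real projective plane RP^2.)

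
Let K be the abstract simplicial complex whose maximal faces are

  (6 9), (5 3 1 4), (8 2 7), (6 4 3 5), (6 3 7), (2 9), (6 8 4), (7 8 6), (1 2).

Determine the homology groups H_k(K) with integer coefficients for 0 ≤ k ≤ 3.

H_0 = Z,  H_1 = Z^2,  H_2 = 0,  H_3 = 0.

We work with the vertex ordering 1 < 2 < 3 < 4 < 5 < 6 < 7 < 8 < 9. The simplices of K, each written with vertices in increasing order, are:

  0-simplices (9): [1], [2], [3], [4], [5], [6], [7], [8], [9]
  1-simplices (19): [1,2], [1,3], [1,4], [1,5], [2,7], [2,8], [2,9], [3,4], [3,5], [3,6], [3,7], [4,5], [4,6], [4,8], [5,6], [6,7], [6,8], [6,9], [7,8]
  2-simplices (11): [1,3,4], [1,3,5], [1,4,5], [2,7,8], [3,4,5], [3,4,6], [3,5,6], [3,6,7], [4,5,6], [4,6,8], [6,7,8]
  3-simplices (2): [1,3,4,5], [3,4,5,6]

so the chain groups are C_0 ≅ Z^9, C_1 ≅ Z^19, C_2 ≅ Z^11, C_3 ≅ Z^2.

The boundary map ∂_1: C_1 → C_0 sends each edge [p,q] (with p < q) to q − p.
The 9×19 boundary matrix has rank 8 and Smith normal form diag(1,1,1,1,1,1,1,1).

∂_2: C_2 → C_1 acts by ∂[p,q,r] = [q,r] − [p,r] + [p,q]. For instance
  ∂[1,3,4] = [3,4] − [1,4] + [1,3],
  ∂[6,7,8] = [7,8] − [6,8] + [6,7].
The 19×11 boundary matrix has rank 9 and Smith normal form diag(1,1,1,1,1,1,1,1,1).

Boundary ∂_3: C_3 → C_2 sends each 3-simplex σ to the alternating sum Σ_i (−1)^i (σ with its i-th vertex removed). For instance
  ∂[1,3,4,5] = [3,4,5] − [1,4,5] + [1,3,5] − [1,3,4],
  ∂[3,4,5,6] = [4,5,6] − [3,5,6] + [3,4,6] − [3,4,5].
As a 11×2 matrix over Z this has rank 2, with invariant factors (1,1).

Computing H_k = (kernel of ∂_k) / (image of ∂_{k+1}):

  H_0: rank C_0 − rank ∂_1 = 9 − 8 = 1, and the invariant factors of ∂_1 are all 1, so H_0 ≅ Z.
  H_1: rank ker ∂_1 − rank ∂_2 = (19 − 8) − 9 = 2, and the invariant factors of ∂_2 are all 1, so H_1 ≅ Z^2.
  H_2: rank ker ∂_2 − rank ∂_3 = (11 − 9) − 2 = 0, and the invariant factors of ∂_3 are all 1, so H_2 ≅ 0.
  H_3: rank ker ∂_3 − rank ∂_4 = (2 − 2) − 0 = 0, and there is no ∂_4, so H_3 ≅ 0.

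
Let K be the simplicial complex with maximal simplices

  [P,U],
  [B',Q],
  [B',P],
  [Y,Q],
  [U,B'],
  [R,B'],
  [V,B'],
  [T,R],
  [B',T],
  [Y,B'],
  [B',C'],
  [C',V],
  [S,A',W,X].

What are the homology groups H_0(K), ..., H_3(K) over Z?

H_0 ≅ Z^2,  H_1 ≅ Z^4,  H_2 = 0,  H_3 = 0.

Fix the vertex order P < Q < R < S < T < U < V < W < X < Y < A' < B' < C' and write every simplex with vertices in increasing order. Then dim K = 3 and the simplices of K are:

  0-simplices (13): [P], [Q], [R], [S], [T], [U], [V], [W], [X], [Y], [A'], [B'], [C']
  1-simplices (18): [P,U], [P,B'], [Q,Y], [Q,B'], [R,T], [R,B'], [S,W], [S,X], [S,A'], [T,B'], [U,B'], [V,B'], [V,C'], [W,X], [W,A'], [X,A'], [Y,B'], [B',C']
  2-simplices (4): [S,W,X], [S,W,A'], [S,X,A'], [W,X,A']
  3-simplices (1): [S,W,X,A']

so the chain groups are C_0 ≅ Z^13, C_1 ≅ Z^18, C_2 ≅ Z^4, C_3 ≅ Z^1.

Boundary ∂_1: C_1 → C_0 maps an edge to its endpoints' difference, ∂[p,q] = q − p. For instance
  ∂[W,A'] = [A'] − [W].
The 13×18 boundary matrix has rank 11 and Smith normal form diag(1,1,1,1,1,1,1,1,1,1,1).

The boundary map ∂_2: C_2 → C_1 acts by ∂[p,q,r] = [q,r] − [p,r] + [p,q]. For instance
  ∂[S,W,X] = [W,X] − [S,X] + [S,W],
  ∂[S,W,A'] = [W,A'] − [S,A'] + [S,W].
The resulting 18×4 matrix has rank 3, and its Smith normal form has invariant factors (1,1,1).

The boundary map ∂_3: C_3 → C_2 sends each 3-simplex σ to the alternating sum Σ_i (−1)^i (σ with its i-th vertex removed). For instance
  ∂[S,W,X,A'] = [W,X,A'] − [S,X,A'] + [S,W,A'] − [S,W,X].
This gives a 4×1 integer matrix of rank 1; reducing to Smith normal form yields diagonal entries (1).

Reading off H_k = ker ∂_k / im ∂_{k+1}:

  H_0: rank C_0 − rank ∂_1 = 13 − 11 = 2, and the invariant factors of ∂_1 are all 1, so H_0 = Z^2.
  H_1: rank ker ∂_1 − rank ∂_2 = (18 − 11) − 3 = 4, and the invariant factors of ∂_2 are all 1, so H_1 = Z^4.
  H_2: rank ker ∂_2 − rank ∂_3 = (4 − 3) − 1 = 0, and the invariant factors of ∂_3 are all 1, so H_2 = 0.
  H_3: rank ker ∂_3 − rank ∂_4 = (1 − 1) − 0 = 0, and there is no ∂_4, so H_3 = 0.

(K is a triangulation of the disjoint union of a wedge of 4 circles and the 3-simplex.)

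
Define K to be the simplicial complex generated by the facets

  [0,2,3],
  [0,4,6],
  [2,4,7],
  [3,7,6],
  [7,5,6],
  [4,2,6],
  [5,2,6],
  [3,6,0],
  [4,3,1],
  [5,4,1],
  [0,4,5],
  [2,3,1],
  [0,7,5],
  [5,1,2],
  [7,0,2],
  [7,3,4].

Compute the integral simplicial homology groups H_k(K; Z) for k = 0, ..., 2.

H_0 = Z,  H_1 = Z^2,  H_2 = Z.

Order the vertices as 0 < 1 < 2 < 3 < 4 < 5 < 6 < 7. Listing each simplex with vertices in this order, K has dimension 2 with simplices:

  0-simplices (8): [0], [1], [2], [3], [4], [5], [6], [7]
  1-simplices (24): (24 of them)
  2-simplices (16): [0,2,3], [0,2,7], [0,3,6], [0,4,5], [0,4,6], [0,5,7], [1,2,3], [1,2,5], [1,3,4], [1,4,5], [2,4,6], [2,4,7], [2,5,6], [3,4,7], [3,6,7], [5,6,7]

so the chain groups are C_0 ≅ Z^8, C_1 ≅ Z^24, C_2 ≅ Z^16.

Boundary ∂_1: C_1 → C_0 sends each edge [p,q] (with p < q) to q − p. For instance
  ∂[5,6] = [6] − [5].
The resulting 8×24 matrix has rank 7, and its Smith normal form has invariant factors (1,1,1,1,1,1,1).

Boundary ∂_2: C_2 → C_1 acts by ∂[p,q,r] = [q,r] − [p,r] + [p,q]. For instance
  ∂[0,4,6] = [4,6] − [0,6] + [0,4],
  ∂[2,5,6] = [5,6] − [2,6] + [2,5].
The 24×16 boundary matrix has rank 15 and Smith normal form diag(1,1,1,1,1,1,1,1,1,1,1,1,1,1,1).

From H_k ≅ ker(∂_k) / im(∂_{k+1}) we obtain:

  H_0: rank C_0 − rank ∂_1 = 8 − 7 = 1, and the invariant factors of ∂_1 are all 1, so H_0 ≅ Z.
  H_1: rank ker ∂_1 − rank ∂_2 = (24 − 7) − 15 = 2, and the invariant factors of ∂_2 are all 1, so H_1 ≅ Z^2.
  H_2: rank ker ∂_2 − rank ∂_3 = (16 − 15) − 0 = 1, and there is no ∂_3, so H_2 ≅ Z.

As a check, the Euler characteristic is 8 − 24 + 16 = 0, which agrees with 1 − 2 + 1 = 0.
(K is a triangulation of the torus T^2.)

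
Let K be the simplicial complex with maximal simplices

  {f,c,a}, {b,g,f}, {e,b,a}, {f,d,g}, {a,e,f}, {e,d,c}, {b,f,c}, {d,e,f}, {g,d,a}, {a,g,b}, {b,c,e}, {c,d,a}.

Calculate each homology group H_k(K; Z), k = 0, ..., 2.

H_0 ≅ Z,  H_1 ≅ Z/2,  H_2 = 0.

Order the vertices as a < b < c < d < e < f < g. Listing each simplex with vertices in this order, K has dimension 2 with simplices:

  0-simplices (7): a, b, c, d, e, f, g
  1-simplices (18): ab, ac, ad, ae, af, ag, bc, be, bf, bg, cd, ce, cf, de, df, dg, ef, fg
  2-simplices (12): abe, abg, acd, acf, adg, aef, bce, bcf, bfg, cde, def, dfg

giving chain groups C_0 ≅ Z^7, C_1 ≅ Z^18, C_2 ≅ Z^12.

Boundary ∂_1: C_1 → C_0 maps an edge to its endpoints' difference, ∂[p,q] = q − p. For instance
  ∂ce = e − c.
The 7×18 boundary matrix has rank 6 and Smith normal form diag(1,1,1,1,1,1).

∂_2: C_2 → C_1 sends each 2-simplex [p,q,r] to [q,r] − [p,r] + [p,q]. For instance
  ∂bce = ce − be + bc,
  ∂aef = ef − af + ae.
This gives a 18×12 integer matrix of rank 12; reducing to Smith normal form yields diagonal entries (1,1,1,1,1,1,1,1,1,1,1,2).

Reading off H_k = ker ∂_k / im ∂_{k+1}:

  H_0: rank C_0 − rank ∂_1 = 7 − 6 = 1, and the invariant factors of ∂_1 are all 1, so H_0 = Z.
  H_1: rank ker ∂_1 − rank ∂_2 = (18 − 6) − 12 = 0, and ∂_2 has invariant factor 2 > 1, so H_1 = Z/2.
  H_2: rank ker ∂_2 − rank ∂_3 = (12 − 12) − 0 = 0, and there is no ∂_3, so H_2 = 0.

(K is a triangulation of the real projective plane RP^2.)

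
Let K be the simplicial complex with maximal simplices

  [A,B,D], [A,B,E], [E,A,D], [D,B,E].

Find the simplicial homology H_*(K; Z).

K has 4 vertices, 6 edges, 4 triangles.
rank ∂_0 = 0, rank ∂_1 = 3 ⇒ b_0 = 4 − 0 − 3 = 1; all invariant factors of ∂_1 are 1 so no torsion. So H_0 = Z.
rank ∂_1 = 3, rank ∂_2 = 3 ⇒ b_1 = 6 − 3 − 3 = 0; all invariant factors of ∂_2 are 1 so no torsion. So H_1 = 0.
rank ∂_2 = 3, rank ∂_3 = 0 ⇒ b_2 = 4 − 3 − 0 = 1. So H_2 = Z.

H_0 = Z,  H_1 = 0,  H_2 = Z.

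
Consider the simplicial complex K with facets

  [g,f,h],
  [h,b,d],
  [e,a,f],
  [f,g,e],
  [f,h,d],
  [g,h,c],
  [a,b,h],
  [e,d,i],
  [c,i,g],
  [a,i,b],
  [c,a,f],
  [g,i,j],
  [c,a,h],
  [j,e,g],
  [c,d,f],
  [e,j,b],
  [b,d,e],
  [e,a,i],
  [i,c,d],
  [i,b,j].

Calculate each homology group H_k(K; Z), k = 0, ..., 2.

Take the total order a < b < c < d < e < f < g < h < i < j on the vertex set. Then K (dimension 2) consists of the simplices:

  0-simplices (10): a, b, c, d, e, f, g, h, i, j
  1-simplices (30): ab, ac, ae, af, ah, ai, bd, be, bh, bi, bj, cd, cf, cg, ch, ci, de, df, dh, di, ef, eg, ei, ej, fg, fh, gh, gi, gj, ij
  2-simplices (20): abh, abi, acf, ach, aef, aei, bde, bdh, bej, bij, cdf, cdi, cgh, cgi, dei, dfh, efg, egj, fgh, gij

Hence C_0 ≅ Z^10, C_1 ≅ Z^30, C_2 ≅ Z^20.

∂_1: C_1 → C_0 maps an edge to its endpoints' difference, ∂[p,q] = q − p.
The 10×30 boundary matrix has rank 9 and Smith normal form diag(1,1,1,1,1,1,1,1,1).

Boundary ∂_2: C_2 → C_1 acts by ∂[p,q,r] = [q,r] − [p,r] + [p,q]. For instance
  ∂gij = ij − gj + gi,
  ∂bdh = dh − bh + bd.
As a 30×20 matrix over Z this has rank 20, with invariant factors (1,1,1,1,1,1,1,1,1,1,1,1,1,1,1,1,1,1,1,2).

Reading off H_k = ker ∂_k / im ∂_{k+1}:

  H_0: rank C_0 − rank ∂_1 = 10 − 9 = 1, and the invariant factors of ∂_1 are all 1, so H_0 = Z.
  H_1: rank ker ∂_1 − rank ∂_2 = (30 − 9) − 20 = 1, and ∂_2 has invariant factor 2 > 1, so H_1 = Z ⊕ Z/2.
  H_2: rank ker ∂_2 − rank ∂_3 = (20 − 20) − 0 = 0, and there is no ∂_3, so H_2 = 0.

H_0 = Z,  H_1 = Z ⊕ Z/2,  H_2 = 0.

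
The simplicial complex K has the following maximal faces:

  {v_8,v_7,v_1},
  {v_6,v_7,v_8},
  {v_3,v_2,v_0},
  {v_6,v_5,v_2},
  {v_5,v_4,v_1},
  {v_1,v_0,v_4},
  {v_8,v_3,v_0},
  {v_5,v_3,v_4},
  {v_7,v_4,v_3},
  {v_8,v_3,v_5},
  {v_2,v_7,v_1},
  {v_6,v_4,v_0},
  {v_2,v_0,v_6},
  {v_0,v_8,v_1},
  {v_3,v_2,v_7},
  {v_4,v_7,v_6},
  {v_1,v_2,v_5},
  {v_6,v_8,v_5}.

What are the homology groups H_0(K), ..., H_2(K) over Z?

H_0 = Z,  H_1 = Z^2,  H_2 = Z.

We work with the vertex ordering v_0 < v_1 < v_2 < v_3 < v_4 < v_5 < v_6 < v_7 < v_8. The simplices of K, each written with vertices in increasing order, are:

  0-simplices (9): [v_0], [v_1], [v_2], [v_3], [v_4], [v_5], [v_6], [v_7], [v_8]
  1-simplices (27): (27 of them)
  2-simplices (18): (18 of them)

so the chain groups are C_0 ≅ Z^9, C_1 ≅ Z^27, C_2 ≅ Z^18.

The boundary map ∂_1: C_1 → C_0 is given by ∂[p,q] = [q] − [p]. For instance
  ∂[v_1,v_7] = [v_7] − [v_1].
As a 9×27 matrix over Z this has rank 8, with invariant factors (1,1,1,1,1,1,1,1).

∂_2: C_2 → C_1 sends each 2-simplex [p,q,r] to [q,r] − [p,r] + [p,q]. For instance
  ∂[v_2,v_3,v_7] = [v_3,v_7] − [v_2,v_7] + [v_2,v_3],
  ∂[v_3,v_4,v_7] = [v_4,v_7] − [v_3,v_7] + [v_3,v_4].
The resulting 27×18 matrix has rank 17, and its Smith normal form has invariant factors (1,1,1,1,1,1,1,1,1,1,1,1,1,1,1,1,1).

From H_k ≅ ker(∂_k) / im(∂_{k+1}) we obtain:

  H_0: rank C_0 − rank ∂_1 = 9 − 8 = 1, and the invariant factors of ∂_1 are all 1, so H_0 ≅ Z.
  H_1: rank ker ∂_1 − rank ∂_2 = (27 − 8) − 17 = 2, and the invariant factors of ∂_2 are all 1, so H_1 ≅ Z^2.
  H_2: rank ker ∂_2 − rank ∂_3 = (18 − 17) − 0 = 1, and there is no ∂_3, so H_2 ≅ Z.

(K is a triangulation of the torus T^2.)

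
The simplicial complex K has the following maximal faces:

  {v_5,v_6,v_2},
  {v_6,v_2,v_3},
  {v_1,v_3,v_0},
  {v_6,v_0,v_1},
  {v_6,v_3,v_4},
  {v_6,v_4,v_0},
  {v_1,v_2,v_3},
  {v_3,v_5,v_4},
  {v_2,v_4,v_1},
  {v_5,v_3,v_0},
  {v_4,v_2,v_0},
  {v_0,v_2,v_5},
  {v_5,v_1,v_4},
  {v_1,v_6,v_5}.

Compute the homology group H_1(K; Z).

H_1 = Z^2.

Order the vertices as v_0 < v_1 < v_2 < v_3 < v_4 < v_5 < v_6. Listing each simplex with vertices in this order, K has dimension 2 with simplices:

  0-simplices (7): [v_0], [v_1], [v_2], [v_3], [v_4], [v_5], [v_6]
  1-simplices (21): (21 of them)
  2-simplices (14): (14 of them)

so the chain groups are C_0 ≅ Z^7, C_1 ≅ Z^21, C_2 ≅ Z^14.

Boundary ∂_1: C_1 → C_0 maps an edge to its endpoints' difference, ∂[p,q] = q − p.
This gives a 7×21 integer matrix of rank 6; reducing to Smith normal form yields diagonal entries (1,1,1,1,1,1).

The boundary map ∂_2: C_2 → C_1 maps a triangle to the signed sum of its edges. For instance
  ∂[v_0,v_1,v_6] = [v_1,v_6] − [v_0,v_6] + [v_0,v_1],
  ∂[v_2,v_3,v_6] = [v_3,v_6] − [v_2,v_6] + [v_2,v_3].
The 21×14 boundary matrix has rank 13 and Smith normal form diag(1,1,1,1,1,1,1,1,1,1,1,1,1).

From H_k ≅ ker(∂_k) / im(∂_{k+1}) we obtain:

  H_1: rank ker ∂_1 − rank ∂_2 = (21 − 6) − 13 = 2, and the invariant factors of ∂_2 are all 1, so H_1 = Z^2.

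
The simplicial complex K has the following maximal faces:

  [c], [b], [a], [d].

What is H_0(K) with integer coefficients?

Take the total order a < b < c < d on the vertex set. Then K (dimension 0) consists of the simplices:

  0-simplices (4): a, b, c, d

Hence C_0 ≅ Z^4.

From H_k ≅ ker(∂_k) / im(∂_{k+1}) we obtain:

  H_0: rank C_0 − rank ∂_1 = 4 − 0 = 4, and there is no ∂_1, so H_0 ≅ Z^4.

H_0 = Z^4.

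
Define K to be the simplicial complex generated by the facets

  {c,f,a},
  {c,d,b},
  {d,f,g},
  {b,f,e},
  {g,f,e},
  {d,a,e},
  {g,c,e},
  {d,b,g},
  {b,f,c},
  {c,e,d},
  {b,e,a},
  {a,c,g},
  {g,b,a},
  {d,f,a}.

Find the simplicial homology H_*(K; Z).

H_0 = Z,  H_1 = Z^2,  H_2 = Z.

Fix the vertex order a < b < c < d < e < f < g and write every simplex with vertices in increasing order. Then dim K = 2 and the simplices of K are:

  0-simplices (7): a, b, c, d, e, f, g
  1-simplices (21): ab, ac, ad, ae, af, ag, bc, bd, be, bf, bg, cd, ce, cf, cg, de, df, dg, ef, eg, fg
  2-simplices (14): abe, abg, acf, acg, ade, adf, bcd, bcf, bdg, bef, cde, ceg, dfg, efg

so the chain groups are C_0 ≅ Z^7, C_1 ≅ Z^21, C_2 ≅ Z^14.

The boundary map ∂_1: C_1 → C_0 is given by ∂[p,q] = [q] − [p].
The resulting 7×21 matrix has rank 6, and its Smith normal form has invariant factors (1,1,1,1,1,1).

Boundary ∂_2: C_2 → C_1 sends each 2-simplex [p,q,r] to [q,r] − [p,r] + [p,q]. For instance
  ∂bdg = dg − bg + bd,
  ∂cde = de − ce + cd.
As a 21×14 matrix over Z this has rank 13, with invariant factors (1,1,1,1,1,1,1,1,1,1,1,1,1).

Reading off H_k = ker ∂_k / im ∂_{k+1}:

  H_0: rank C_0 − rank ∂_1 = 7 − 6 = 1, and the invariant factors of ∂_1 are all 1, so H_0 ≅ Z.
  H_1: rank ker ∂_1 − rank ∂_2 = (21 − 6) − 13 = 2, and the invariant factors of ∂_2 are all 1, so H_1 ≅ Z^2.
  H_2: rank ker ∂_2 − rank ∂_3 = (14 − 13) − 0 = 1, and there is no ∂_3, so H_2 ≅ Z.

As a check, the Euler characteristic is 7 − 21 + 14 = 0, which agrees with 1 − 2 + 1 = 0.
(K is a triangulation of the torus T^2.)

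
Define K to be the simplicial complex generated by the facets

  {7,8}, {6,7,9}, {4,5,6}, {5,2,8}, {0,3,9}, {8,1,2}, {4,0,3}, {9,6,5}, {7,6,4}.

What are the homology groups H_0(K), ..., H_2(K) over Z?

H_0 = Z,  H_1 = Z^2,  H_2 = 0.

Order the vertices as 0 < 1 < 2 < 3 < 4 < 5 < 6 < 7 < 8 < 9. Listing each simplex with vertices in this order, K has dimension 2 with simplices:

  0-simplices (10): [0], [1], [2], [3], [4], [5], [6], [7], [8], [9]
  1-simplices (19): [0,3], [0,4], [0,9], [1,2], [1,8], [2,5], [2,8], [3,4], [3,9], [4,5], [4,6], [4,7], [5,6], [5,8], [5,9], [6,7], [6,9], [7,8], [7,9]
  2-simplices (8): [0,3,4], [0,3,9], [1,2,8], [2,5,8], [4,5,6], [4,6,7], [5,6,9], [6,7,9]

Hence C_0 ≅ Z^10, C_1 ≅ Z^19, C_2 ≅ Z^8.

∂_1: C_1 → C_0 sends each edge [p,q] (with p < q) to q − p. For instance
  ∂[4,5] = [5] − [4].
The resulting 10×19 matrix has rank 9, and its Smith normal form has invariant factors (1,1,1,1,1,1,1,1,1).

∂_2: C_2 → C_1 acts by ∂[p,q,r] = [q,r] − [p,r] + [p,q]. For instance
  ∂[0,3,4] = [3,4] − [0,4] + [0,3],
  ∂[6,7,9] = [7,9] − [6,9] + [6,7].
As a 19×8 matrix over Z this has rank 8, with invariant factors (1,1,1,1,1,1,1,1).

Now H_k = ker ∂_k / im ∂_{k+1}, so:

  H_0: rank C_0 − rank ∂_1 = 10 − 9 = 1, and the invariant factors of ∂_1 are all 1, so H_0 = Z.
  H_1: rank ker ∂_1 − rank ∂_2 = (19 − 9) − 8 = 2, and the invariant factors of ∂_2 are all 1, so H_1 = Z^2.
  H_2: rank ker ∂_2 − rank ∂_3 = (8 − 8) − 0 = 0, and there is no ∂_3, so H_2 = 0.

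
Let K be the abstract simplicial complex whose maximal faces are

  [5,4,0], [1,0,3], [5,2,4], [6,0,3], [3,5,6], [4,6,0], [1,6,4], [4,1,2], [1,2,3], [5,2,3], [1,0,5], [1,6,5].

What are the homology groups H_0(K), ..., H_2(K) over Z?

H_0 ≅ Z,  H_1 ≅ Z/2,  H_2 = 0.

Fix the vertex order 0 < 1 < 2 < 3 < 4 < 5 < 6 and write every simplex with vertices in increasing order. Then dim K = 2 and the simplices of K are:

  0-simplices (7): [0], [1], [2], [3], [4], [5], [6]
  1-simplices (18): [0,1], [0,3], [0,4], [0,5], [0,6], [1,2], [1,3], [1,4], [1,5], [1,6], [2,3], [2,4], [2,5], [3,5], [3,6], [4,5], [4,6], [5,6]
  2-simplices (12): [0,1,3], [0,1,5], [0,3,6], [0,4,5], [0,4,6], [1,2,3], [1,2,4], [1,4,6], [1,5,6], [2,3,5], [2,4,5], [3,5,6]

so the chain groups are C_0 ≅ Z^7, C_1 ≅ Z^18, C_2 ≅ Z^12.

The boundary map ∂_1: C_1 → C_0 is given by ∂[p,q] = [q] − [p]. For instance
  ∂[0,3] = [3] − [0].
The resulting 7×18 matrix has rank 6, and its Smith normal form has invariant factors (1,1,1,1,1,1).

∂_2: C_2 → C_1 acts by ∂[p,q,r] = [q,r] − [p,r] + [p,q]. For instance
  ∂[0,1,3] = [1,3] − [0,3] + [0,1],
  ∂[1,5,6] = [5,6] − [1,6] + [1,5].
The 18×12 boundary matrix has rank 12 and Smith normal form diag(1,1,1,1,1,1,1,1,1,1,1,2).

Computing H_k = (kernel of ∂_k) / (image of ∂_{k+1}):

  H_0: rank C_0 − rank ∂_1 = 7 − 6 = 1, and the invariant factors of ∂_1 are all 1, so H_0 = Z.
  H_1: rank ker ∂_1 − rank ∂_2 = (18 − 6) − 12 = 0, and ∂_2 has invariant factor 2 > 1, so H_1 = Z/2.
  H_2: rank ker ∂_2 − rank ∂_3 = (12 − 12) − 0 = 0, and there is no ∂_3, so H_2 = 0.

As a check, the Euler characteristic is 7 − 18 + 12 = 1, which agrees with 1 − 0 + 0 = 1.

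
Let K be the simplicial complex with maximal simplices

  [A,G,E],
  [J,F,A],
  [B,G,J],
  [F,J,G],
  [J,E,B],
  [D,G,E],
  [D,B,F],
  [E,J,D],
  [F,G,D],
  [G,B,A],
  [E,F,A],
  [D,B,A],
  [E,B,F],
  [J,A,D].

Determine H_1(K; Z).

Fix the vertex order A < B < D < E < F < G < J and write every simplex with vertices in increasing order. Then dim K = 2 and the simplices of K are:

  0-simplices (7): A, B, D, E, F, G, J
  1-simplices (21): AB, AD, AE, AF, AG, AJ, BD, BE, BF, BG, BJ, DE, DF, DG, DJ, EF, EG, EJ, FG, FJ, GJ
  2-simplices (14): ABD, ABG, ADJ, AEF, AEG, AFJ, BDF, BEF, BEJ, BGJ, DEG, DEJ, DFG, FGJ

Hence C_0 ≅ Z^7, C_1 ≅ Z^21, C_2 ≅ Z^14.

∂_1: C_1 → C_0 is given by ∂[p,q] = [q] − [p]. For instance
  ∂AG = G − A.
This gives a 7×21 integer matrix of rank 6; reducing to Smith normal form yields diagonal entries (1,1,1,1,1,1).

∂_2: C_2 → C_1 sends each 2-simplex [p,q,r] to [q,r] − [p,r] + [p,q]. For instance
  ∂BEF = EF − BF + BE,
  ∂ABD = BD − AD + AB.
The resulting 21×14 matrix has rank 13, and its Smith normal form has invariant factors (1,1,1,1,1,1,1,1,1,1,1,1,1).

Now H_k = ker ∂_k / im ∂_{k+1}, so:

  H_1: rank ker ∂_1 − rank ∂_2 = (21 − 6) − 13 = 2, and the invariant factors of ∂_2 are all 1, so H_1 ≅ Z^2.

(K is a triangulation of the torus T^2.)

H_1 ≅ Z^2.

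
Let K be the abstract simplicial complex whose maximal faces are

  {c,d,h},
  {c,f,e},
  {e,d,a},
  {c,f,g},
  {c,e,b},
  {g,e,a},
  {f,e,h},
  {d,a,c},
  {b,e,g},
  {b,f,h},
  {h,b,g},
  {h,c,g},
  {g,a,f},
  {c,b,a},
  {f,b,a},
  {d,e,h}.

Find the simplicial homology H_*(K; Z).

H_0 ≅ Z,  H_1 ≅ Z^2,  H_2 ≅ Z.

We work with the vertex ordering a < b < c < d < e < f < g < h. The simplices of K, each written with vertices in increasing order, are:

  0-simplices (8): a, b, c, d, e, f, g, h
  1-simplices (24): ab, ac, ad, ae, af, ag, bc, be, bf, bg, bh, cd, ce, cf, cg, ch, de, dh, ef, eg, eh, fg, fh, gh
  2-simplices (16): abc, abf, acd, ade, aeg, afg, bce, beg, bfh, bgh, cdh, cef, cfg, cgh, deh, efh

giving chain groups C_0 ≅ Z^8, C_1 ≅ Z^24, C_2 ≅ Z^16.

∂_1: C_1 → C_0 maps an edge to its endpoints' difference, ∂[p,q] = q − p.
The 8×24 boundary matrix has rank 7 and Smith normal form diag(1,1,1,1,1,1,1).

Boundary ∂_2: C_2 → C_1 maps a triangle to the signed sum of its edges. For instance
  ∂bfh = fh − bh + bf,
  ∂cdh = dh − ch + cd.
This gives a 24×16 integer matrix of rank 15; reducing to Smith normal form yields diagonal entries (1,1,1,1,1,1,1,1,1,1,1,1,1,1,1).

Now H_k = ker ∂_k / im ∂_{k+1}, so:

  H_0: rank C_0 − rank ∂_1 = 8 − 7 = 1, and the invariant factors of ∂_1 are all 1, so H_0 = Z.
  H_1: rank ker ∂_1 − rank ∂_2 = (24 − 7) − 15 = 2, and the invariant factors of ∂_2 are all 1, so H_1 = Z^2.
  H_2: rank ker ∂_2 − rank ∂_3 = (16 − 15) − 0 = 1, and there is no ∂_3, so H_2 = Z.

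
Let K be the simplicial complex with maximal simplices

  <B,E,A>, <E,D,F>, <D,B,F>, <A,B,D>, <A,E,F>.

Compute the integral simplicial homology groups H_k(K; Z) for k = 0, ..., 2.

H_0 ≅ Z,  H_1 ≅ Z,  H_2 = 0.

Fix the vertex order A < B < D < E < F and write every simplex with vertices in increasing order. Then dim K = 2 and the simplices of K are:

  0-simplices (5): A, B, D, E, F
  1-simplices (10): AB, AD, AE, AF, BD, BE, BF, DE, DF, EF
  2-simplices (5): ABD, ABE, AEF, BDF, DEF

Hence C_0 ≅ Z^5, C_1 ≅ Z^10, C_2 ≅ Z^5.

Boundary ∂_1: C_1 → C_0 is given by ∂[p,q] = [q] − [p].
The 5×10 boundary matrix has rank 4 and Smith normal form diag(1,1,1,1).

∂_2: C_2 → C_1 acts by ∂[p,q,r] = [q,r] − [p,r] + [p,q]. For instance
  ∂AEF = EF − AF + AE,
  ∂BDF = DF − BF + BD.
As a 10×5 matrix over Z this has rank 5, with invariant factors (1,1,1,1,1).

Reading off H_k = ker ∂_k / im ∂_{k+1}:

  H_0: rank C_0 − rank ∂_1 = 5 − 4 = 1, and the invariant factors of ∂_1 are all 1, so H_0 ≅ Z.
  H_1: rank ker ∂_1 − rank ∂_2 = (10 − 4) − 5 = 1, and the invariant factors of ∂_2 are all 1, so H_1 ≅ Z.
  H_2: rank ker ∂_2 − rank ∂_3 = (5 − 5) − 0 = 0, and there is no ∂_3, so H_2 ≅ 0.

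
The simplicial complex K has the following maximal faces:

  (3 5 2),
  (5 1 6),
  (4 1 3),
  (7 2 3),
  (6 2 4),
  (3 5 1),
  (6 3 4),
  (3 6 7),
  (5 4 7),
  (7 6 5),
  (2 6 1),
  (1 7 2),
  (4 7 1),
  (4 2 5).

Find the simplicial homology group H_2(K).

We work with the vertex ordering 1 < 2 < 3 < 4 < 5 < 6 < 7. The simplices of K, each written with vertices in increasing order, are:

  0-simplices (7): [1], [2], [3], [4], [5], [6], [7]
  1-simplices (21): [1,2], [1,3], [1,4], [1,5], [1,6], [1,7], [2,3], [2,4], [2,5], [2,6], [2,7], [3,4], [3,5], [3,6], [3,7], [4,5], [4,6], [4,7], [5,6], [5,7], [6,7]
  2-simplices (14): [1,2,6], [1,2,7], [1,3,4], [1,3,5], [1,4,7], [1,5,6], [2,3,5], [2,3,7], [2,4,5], [2,4,6], [3,4,6], [3,6,7], [4,5,7], [5,6,7]

so the chain groups are C_0 ≅ Z^7, C_1 ≅ Z^21, C_2 ≅ Z^14.

Boundary ∂_1: C_1 → C_0 maps an edge to its endpoints' difference, ∂[p,q] = q − p.
The resulting 7×21 matrix has rank 6, and its Smith normal form has invariant factors (1,1,1,1,1,1).

Boundary ∂_2: C_2 → C_1 sends each 2-simplex [p,q,r] to [q,r] − [p,r] + [p,q]. For instance
  ∂[2,4,6] = [4,6] − [2,6] + [2,4],
  ∂[5,6,7] = [6,7] − [5,7] + [5,6].
The resulting 21×14 matrix has rank 13, and its Smith normal form has invariant factors (1,1,1,1,1,1,1,1,1,1,1,1,1).

From H_k ≅ ker(∂_k) / im(∂_{k+1}) we obtain:

  H_2: rank ker ∂_2 − rank ∂_3 = (14 − 13) − 0 = 1, and there is no ∂_3, so H_2 = Z.

H_2 ≅ Z.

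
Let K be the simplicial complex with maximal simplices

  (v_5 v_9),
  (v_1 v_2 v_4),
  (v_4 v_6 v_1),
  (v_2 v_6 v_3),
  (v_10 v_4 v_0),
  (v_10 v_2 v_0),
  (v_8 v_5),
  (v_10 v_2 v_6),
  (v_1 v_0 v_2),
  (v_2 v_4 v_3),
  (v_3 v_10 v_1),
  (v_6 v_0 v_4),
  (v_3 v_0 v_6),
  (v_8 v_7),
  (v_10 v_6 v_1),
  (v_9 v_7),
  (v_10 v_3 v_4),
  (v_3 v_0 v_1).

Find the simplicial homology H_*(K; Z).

Order the vertices as v_0 < v_1 < v_2 < v_3 < v_4 < v_5 < v_6 < v_7 < v_8 < v_9 < v_10. Listing each simplex with vertices in this order, K has dimension 2 with simplices:

  0-simplices (11): [v_0], [v_1], [v_2], [v_3], [v_4], [v_5], [v_6], [v_7], [v_8], [v_9], [v_10]
  1-simplices (25): (25 of them)
  2-simplices (14): (14 of them)

so the chain groups are C_0 ≅ Z^11, C_1 ≅ Z^25, C_2 ≅ Z^14.

The boundary map ∂_1: C_1 → C_0 is given by ∂[p,q] = [q] − [p]. For instance
  ∂[v_2,v_10] = [v_10] − [v_2].
The resulting 11×25 matrix has rank 9, and its Smith normal form has invariant factors (1,1,1,1,1,1,1,1,1).

Boundary ∂_2: C_2 → C_1 acts by ∂[p,q,r] = [q,r] − [p,r] + [p,q]. For instance
  ∂[v_3,v_4,v_10] = [v_4,v_10] − [v_3,v_10] + [v_3,v_4],
  ∂[v_0,v_4,v_6] = [v_4,v_6] − [v_0,v_6] + [v_0,v_4].
The 25×14 boundary matrix has rank 13 and Smith normal form diag(1,1,1,1,1,1,1,1,1,1,1,1,1).

Now H_k = ker ∂_k / im ∂_{k+1}, so:

  H_0: rank C_0 − rank ∂_1 = 11 − 9 = 2, and the invariant factors of ∂_1 are all 1, so H_0 ≅ Z^2.
  H_1: rank ker ∂_1 − rank ∂_2 = (25 − 9) − 13 = 3, and the invariant factors of ∂_2 are all 1, so H_1 ≅ Z^3.
  H_2: rank ker ∂_2 − rank ∂_3 = (14 − 13) − 0 = 1, and there is no ∂_3, so H_2 ≅ Z.

As a check, the Euler characteristic is 11 − 25 + 14 = 0, which agrees with 2 − 3 + 1 = 0.
(K is a triangulation of the disjoint union of the torus T^2 and the circle S^1.)

H_0 ≅ Z^2,  H_1 ≅ Z^3,  H_2 ≅ Z.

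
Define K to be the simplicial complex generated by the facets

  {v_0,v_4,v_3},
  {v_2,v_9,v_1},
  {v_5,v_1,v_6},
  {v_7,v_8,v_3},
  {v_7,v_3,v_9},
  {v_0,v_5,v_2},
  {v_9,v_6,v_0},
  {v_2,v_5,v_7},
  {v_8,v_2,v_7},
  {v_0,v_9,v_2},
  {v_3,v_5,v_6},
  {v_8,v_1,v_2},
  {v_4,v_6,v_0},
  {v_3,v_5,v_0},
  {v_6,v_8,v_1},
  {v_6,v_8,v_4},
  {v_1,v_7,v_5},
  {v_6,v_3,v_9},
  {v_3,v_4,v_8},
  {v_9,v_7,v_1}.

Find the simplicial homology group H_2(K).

H_2 = 0.

Order the vertices as v_0 < v_1 < v_2 < v_3 < v_4 < v_5 < v_6 < v_7 < v_8 < v_9. Listing each simplex with vertices in this order, K has dimension 2 with simplices:

  0-simplices (10): [v_0], [v_1], [v_2], [v_3], [v_4], [v_5], [v_6], [v_7], [v_8], [v_9]
  1-simplices (30): (30 of them)
  2-simplices (20): (20 of them)

Hence C_0 ≅ Z^10, C_1 ≅ Z^30, C_2 ≅ Z^20.

∂_1: C_1 → C_0 maps an edge to its endpoints' difference, ∂[p,q] = q − p. For instance
  ∂[v_7,v_9] = [v_9] − [v_7].
The resulting 10×30 matrix has rank 9, and its Smith normal form has invariant factors (1,1,1,1,1,1,1,1,1).

∂_2: C_2 → C_1 acts by ∂[p,q,r] = [q,r] − [p,r] + [p,q]. For instance
  ∂[v_3,v_5,v_6] = [v_5,v_6] − [v_3,v_6] + [v_3,v_5],
  ∂[v_0,v_3,v_5] = [v_3,v_5] − [v_0,v_5] + [v_0,v_3].
As a 30×20 matrix over Z this has rank 20, with invariant factors (1,1,1,1,1,1,1,1,1,1,1,1,1,1,1,1,1,1,1,2).

From H_k ≅ ker(∂_k) / im(∂_{k+1}) we obtain:

  H_2: rank ker ∂_2 − rank ∂_3 = (20 − 20) − 0 = 0, and there is no ∂_3, so H_2 ≅ 0.

(K is a triangulation of the Klein bottle.)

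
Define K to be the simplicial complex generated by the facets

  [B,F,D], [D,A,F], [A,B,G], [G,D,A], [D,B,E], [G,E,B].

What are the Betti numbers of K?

b_0 = 1, b_1 = 1, b_2 = 0.

Take the total order A < B < D < E < F < G on the vertex set. Then K (dimension 2) consists of the simplices:

  0-simplices (6): A, B, D, E, F, G
  1-simplices (12): AB, AD, AF, AG, BD, BE, BF, BG, DE, DF, DG, EG
  2-simplices (6): ABG, ADF, ADG, BDE, BDF, BEG

giving chain groups C_0 ≅ Z^6, C_1 ≅ Z^12, C_2 ≅ Z^6.

The boundary map ∂_1: C_1 → C_0 is given by ∂[p,q] = [q] − [p]. For instance
  ∂EG = G − E.
This gives a 6×12 integer matrix of rank 5; reducing to Smith normal form yields diagonal entries (1,1,1,1,1).

Boundary ∂_2: C_2 → C_1 maps a triangle to the signed sum of its edges. For instance
  ∂ADF = DF − AF + AD,
  ∂BDE = DE − BE + BD.
The resulting 12×6 matrix has rank 6, and its Smith normal form has invariant factors (1,1,1,1,1,1).

From H_k ≅ ker(∂_k) / im(∂_{k+1}) we obtain:

  H_0: rank C_0 − rank ∂_1 = 6 − 5 = 1, and the invariant factors of ∂_1 are all 1, so H_0 = Z.
  H_1: rank ker ∂_1 − rank ∂_2 = (12 − 5) − 6 = 1, and the invariant factors of ∂_2 are all 1, so H_1 = Z.
  H_2: rank ker ∂_2 − rank ∂_3 = (6 − 6) − 0 = 0, and there is no ∂_3, so H_2 = 0.

Hence the Betti numbers are b_0 = 1, b_1 = 1, b_2 = 0.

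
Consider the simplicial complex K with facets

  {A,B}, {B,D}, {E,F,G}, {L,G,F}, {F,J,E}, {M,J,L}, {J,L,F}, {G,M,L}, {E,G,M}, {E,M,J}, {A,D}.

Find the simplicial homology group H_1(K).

H_1 ≅ Z.

Fix the vertex order A < B < D < E < F < G < J < L < M and write every simplex with vertices in increasing order. Then dim K = 2 and the simplices of K are:

  0-simplices (9): A, B, D, E, F, G, J, L, M
  1-simplices (15): AB, AD, BD, EF, EG, EJ, EM, FG, FJ, FL, GL, GM, JL, JM, LM
  2-simplices (8): EFG, EFJ, EGM, EJM, FGL, FJL, GLM, JLM

Hence C_0 ≅ Z^9, C_1 ≅ Z^15, C_2 ≅ Z^8.

Boundary ∂_1: C_1 → C_0 sends each edge [p,q] (with p < q) to q − p.
The 9×15 boundary matrix has rank 7 and Smith normal form diag(1,1,1,1,1,1,1).

∂_2: C_2 → C_1 maps a triangle to the signed sum of its edges. For instance
  ∂GLM = LM − GM + GL,
  ∂EJM = JM − EM + EJ.
This gives a 15×8 integer matrix of rank 7; reducing to Smith normal form yields diagonal entries (1,1,1,1,1,1,1).

Now H_k = ker ∂_k / im ∂_{k+1}, so:

  H_1: rank ker ∂_1 − rank ∂_2 = (15 − 7) − 7 = 1, and the invariant factors of ∂_2 are all 1, so H_1 = Z.

(K is a triangulation of the disjoint union of the 2-sphere S^2 and the circle S^1.)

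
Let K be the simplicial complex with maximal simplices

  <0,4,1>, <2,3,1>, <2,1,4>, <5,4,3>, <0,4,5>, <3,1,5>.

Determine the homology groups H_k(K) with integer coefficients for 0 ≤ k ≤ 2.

H_0 ≅ Z,  H_1 ≅ Z,  H_2 = 0.

K has 6 vertices, 12 edges, 6 triangles.
rank ∂_0 = 0, rank ∂_1 = 5 ⇒ b_0 = 6 − 0 − 5 = 1; all invariant factors of ∂_1 are 1 so no torsion. So H_0 ≅ Z.
rank ∂_1 = 5, rank ∂_2 = 6 ⇒ b_1 = 12 − 5 − 6 = 1; all invariant factors of ∂_2 are 1 so no torsion. So H_1 ≅ Z.
rank ∂_2 = 6, rank ∂_3 = 0 ⇒ b_2 = 6 − 6 − 0 = 0. So H_2 ≅ 0.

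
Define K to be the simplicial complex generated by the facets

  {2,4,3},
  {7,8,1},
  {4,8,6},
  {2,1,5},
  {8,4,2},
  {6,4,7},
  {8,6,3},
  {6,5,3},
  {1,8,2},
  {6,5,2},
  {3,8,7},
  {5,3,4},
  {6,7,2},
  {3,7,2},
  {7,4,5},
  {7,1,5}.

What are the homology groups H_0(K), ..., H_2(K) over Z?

H_0 = Z,  H_1 = Z^2,  H_2 = Z.

Fix the vertex order 1 < 2 < 3 < 4 < 5 < 6 < 7 < 8 and write every simplex with vertices in increasing order. Then dim K = 2 and the simplices of K are:

  0-simplices (8): [1], [2], [3], [4], [5], [6], [7], [8]
  1-simplices (24): (24 of them)
  2-simplices (16): [1,2,5], [1,2,8], [1,5,7], [1,7,8], [2,3,4], [2,3,7], [2,4,8], [2,5,6], [2,6,7], [3,4,5], [3,5,6], [3,6,8], [3,7,8], [4,5,7], [4,6,7], [4,6,8]

so the chain groups are C_0 ≅ Z^8, C_1 ≅ Z^24, C_2 ≅ Z^16.

The boundary map ∂_1: C_1 → C_0 sends each edge [p,q] (with p < q) to q − p. For instance
  ∂[3,5] = [5] − [3].
This gives a 8×24 integer matrix of rank 7; reducing to Smith normal form yields diagonal entries (1,1,1,1,1,1,1).

Boundary ∂_2: C_2 → C_1 sends each 2-simplex [p,q,r] to [q,r] − [p,r] + [p,q]. For instance
  ∂[1,5,7] = [5,7] − [1,7] + [1,5],
  ∂[4,6,7] = [6,7] − [4,7] + [4,6].
The resulting 24×16 matrix has rank 15, and its Smith normal form has invariant factors (1,1,1,1,1,1,1,1,1,1,1,1,1,1,1).

Computing H_k = (kernel of ∂_k) / (image of ∂_{k+1}):

  H_0: rank C_0 − rank ∂_1 = 8 − 7 = 1, and the invariant factors of ∂_1 are all 1, so H_0 = Z.
  H_1: rank ker ∂_1 − rank ∂_2 = (24 − 7) − 15 = 2, and the invariant factors of ∂_2 are all 1, so H_1 = Z^2.
  H_2: rank ker ∂_2 − rank ∂_3 = (16 − 15) − 0 = 1, and there is no ∂_3, so H_2 = Z.

(K is a triangulation of the torus T^2.)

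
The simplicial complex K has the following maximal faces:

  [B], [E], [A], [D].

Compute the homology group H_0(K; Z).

H_0 = Z^4.

K has 4 vertices.
rank ∂_0 = 0, rank ∂_1 = 0 ⇒ b_0 = 4 − 0 − 0 = 4. So H_0 = Z^4.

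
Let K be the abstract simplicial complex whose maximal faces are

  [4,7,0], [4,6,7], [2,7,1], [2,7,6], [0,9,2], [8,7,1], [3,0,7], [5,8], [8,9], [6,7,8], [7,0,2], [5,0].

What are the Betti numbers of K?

Take the total order 0 < 1 < 2 < 3 < 4 < 5 < 6 < 7 < 8 < 9 on the vertex set. Then K (dimension 2) consists of the simplices:

  0-simplices (10): [0], [1], [2], [3], [4], [5], [6], [7], [8], [9]
  1-simplices (20): [0,2], [0,3], [0,4], [0,5], [0,7], [0,9], [1,2], [1,7], [1,8], [2,6], [2,7], [2,9], [3,7], [4,6], [4,7], [5,8], [6,7], [6,8], [7,8], [8,9]
  2-simplices (9): [0,2,7], [0,2,9], [0,3,7], [0,4,7], [1,2,7], [1,7,8], [2,6,7], [4,6,7], [6,7,8]

giving chain groups C_0 ≅ Z^10, C_1 ≅ Z^20, C_2 ≅ Z^9.

The boundary map ∂_1: C_1 → C_0 sends each edge [p,q] (with p < q) to q − p.
This gives a 10×20 integer matrix of rank 9; reducing to Smith normal form yields diagonal entries (1,1,1,1,1,1,1,1,1).

The boundary map ∂_2: C_2 → C_1 maps a triangle to the signed sum of its edges. For instance
  ∂[0,3,7] = [3,7] − [0,7] + [0,3],
  ∂[6,7,8] = [7,8] − [6,8] + [6,7].
The resulting 20×9 matrix has rank 9, and its Smith normal form has invariant factors (1,1,1,1,1,1,1,1,1).

Reading off H_k = ker ∂_k / im ∂_{k+1}:

  H_0: rank C_0 − rank ∂_1 = 10 − 9 = 1, and the invariant factors of ∂_1 are all 1, so H_0 = Z.
  H_1: rank ker ∂_1 − rank ∂_2 = (20 − 9) − 9 = 2, and the invariant factors of ∂_2 are all 1, so H_1 = Z^2.
  H_2: rank ker ∂_2 − rank ∂_3 = (9 − 9) − 0 = 0, and there is no ∂_3, so H_2 = 0.

Hence the Betti numbers are b_0 = 1, b_1 = 2, b_2 = 0.

b_0 = 1, b_1 = 2, b_2 = 0.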